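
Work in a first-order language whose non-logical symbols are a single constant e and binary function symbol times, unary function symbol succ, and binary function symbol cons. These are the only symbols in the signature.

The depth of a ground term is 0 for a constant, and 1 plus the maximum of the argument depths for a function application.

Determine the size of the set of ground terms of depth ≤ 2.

Count level by level. With function symbols times/2, succ/1, cons/2, the terms of depth ≤ k are the 1 constant together with each function applied to depth-≤(k−1) tuples, so N_k = 1 + N_{k-1}^2 + N_{k-1} + N_{k-1}^2.
N_0 = 1
N_1 = 1 + 1^2 + 1 + 1^2 = 4
N_2 = 1 + 4^2 + 4 + 4^2 = 37

37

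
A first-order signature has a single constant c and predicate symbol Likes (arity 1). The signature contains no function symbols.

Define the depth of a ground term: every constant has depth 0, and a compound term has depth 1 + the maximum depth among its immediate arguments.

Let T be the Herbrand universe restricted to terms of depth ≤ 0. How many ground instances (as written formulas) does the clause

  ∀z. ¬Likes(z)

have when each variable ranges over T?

1

Ground terms of depth ≤ 0:
  With no function symbols every ground term is a constant, so there is exactly 1 ground term at every depth bound.
  N_0 = 1
So there is exactly 1 ground term available for substitution.
The clause has 1 distinct variable (z), which appears in the body. In the free term algebra distinct substitutions yield syntactically distinct ground instances.
Number of ground instances = 1.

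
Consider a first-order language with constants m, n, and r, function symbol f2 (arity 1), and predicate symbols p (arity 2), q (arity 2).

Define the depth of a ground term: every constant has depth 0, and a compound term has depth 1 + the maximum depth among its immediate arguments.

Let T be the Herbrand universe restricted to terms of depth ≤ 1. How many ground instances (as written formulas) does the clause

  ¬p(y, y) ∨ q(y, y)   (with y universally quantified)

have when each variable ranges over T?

Ground terms of depth ≤ 1:
  Let N_k count ground terms of depth at most k. Each non-constant term of depth ≤ k is some function symbol applied to depth-≤(k−1) arguments, giving N_k = 3 + N_{k-1}.
  N_0 = 3
  N_1 = 3 + 3 = 6
So there are 6 ground terms available for substitution.
There is 1 variable to instantiate (y),  occurring in at least one literal, so different choices give different ground instances.
Number of ground instances = 6.

6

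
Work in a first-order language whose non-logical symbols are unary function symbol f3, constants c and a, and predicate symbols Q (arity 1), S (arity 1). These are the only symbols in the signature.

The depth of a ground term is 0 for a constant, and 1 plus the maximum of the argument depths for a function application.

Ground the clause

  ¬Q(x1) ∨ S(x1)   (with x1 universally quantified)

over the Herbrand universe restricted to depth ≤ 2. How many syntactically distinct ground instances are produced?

Ground terms of depth ≤ 2:
  Let N_k count ground terms of depth at most k. Each non-constant term of depth ≤ k is some function symbol applied to depth-≤(k−1) arguments, giving N_k = 2 + N_{k-1}.
  N_0 = 2
  N_1 = 2 + 2 = 4
  N_2 = 2 + 4 = 6
So there are 6 ground terms available for substitution.
There is 1 variable to instantiate (x1),  occurring in at least one literal, so different choices give different ground instances.
Number of ground instances = 6.

6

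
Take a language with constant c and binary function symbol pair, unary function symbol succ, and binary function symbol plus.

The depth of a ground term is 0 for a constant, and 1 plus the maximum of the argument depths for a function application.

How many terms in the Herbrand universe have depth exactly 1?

If N_k denotes the number of depth-≤k ground terms, the 1 constant gives N_0 = 1, and each function symbol of arity r contributes N_{k-1}^r new terms at level k: N_k = 1 + N_{k-1}^2 + N_{k-1} + N_{k-1}^2.
N_0 = 1
N_1 = 1 + 1^2 + 1 + 1^2 = 4
Terms of depth exactly 1: N_1 − N_0 = 4 − 1 = 3.

3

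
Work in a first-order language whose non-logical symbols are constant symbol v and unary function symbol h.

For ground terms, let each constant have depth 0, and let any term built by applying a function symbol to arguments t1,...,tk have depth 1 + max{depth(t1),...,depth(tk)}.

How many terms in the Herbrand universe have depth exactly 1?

1

Let N_k count ground terms of depth at most k. Each non-constant term of depth ≤ k is some function symbol applied to depth-≤(k−1) arguments, giving N_k = 1 + N_{k-1}.
N_0 = 1
N_1 = 1 + 1 = 2
Terms of depth exactly 1: N_1 − N_0 = 2 − 1 = 1.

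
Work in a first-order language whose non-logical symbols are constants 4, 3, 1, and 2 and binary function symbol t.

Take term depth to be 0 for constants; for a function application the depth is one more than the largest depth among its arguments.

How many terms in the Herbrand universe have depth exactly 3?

162816

If N_k denotes the number of depth-≤k ground terms, the 4 constants give N_0 = 4, and each function symbol of arity r contributes N_{k-1}^r new terms at level k: N_k = 4 + N_{k-1}^2.
N_0 = 4
N_1 = 4 + 4^2 = 20
N_2 = 4 + 20^2 = 404
N_3 = 4 + 404^2 = 163220
Terms of depth exactly 3: N_3 − N_2 = 163220 − 404 = 162816.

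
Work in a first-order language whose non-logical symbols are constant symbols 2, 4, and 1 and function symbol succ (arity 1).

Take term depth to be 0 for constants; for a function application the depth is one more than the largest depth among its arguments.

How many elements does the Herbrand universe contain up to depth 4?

Write N_k for the number of ground terms of depth ≤ k. A term of depth ≤ k is either a constant or a function symbol applied to arguments of depth ≤ k−1, so N_k = 3 + N_{k-1}.
N_0 = 3
N_1 = 3 + 3 = 6
N_2 = 3 + 6 = 9
N_3 = 3 + 9 = 12
N_4 = 3 + 12 = 15

15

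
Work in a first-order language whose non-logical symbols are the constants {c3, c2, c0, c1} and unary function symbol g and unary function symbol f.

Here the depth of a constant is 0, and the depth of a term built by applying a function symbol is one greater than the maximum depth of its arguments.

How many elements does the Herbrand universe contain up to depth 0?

Write N_k for the number of ground terms of depth ≤ k. A term of depth ≤ k is either a constant or a function symbol applied to arguments of depth ≤ k−1, so N_k = 4 + N_{k-1} + N_{k-1}.
N_0 = 4
Explicitly: c3, c2, c0, c1.

4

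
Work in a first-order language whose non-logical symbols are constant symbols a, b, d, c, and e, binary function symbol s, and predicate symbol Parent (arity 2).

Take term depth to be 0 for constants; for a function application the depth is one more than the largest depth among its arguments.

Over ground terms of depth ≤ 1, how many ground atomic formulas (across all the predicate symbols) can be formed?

First count ground terms of depth ≤ 1.
If N_k denotes the number of depth-≤k ground terms, the 5 constants give N_0 = 5, and each function symbol of arity r contributes N_{k-1}^r new terms at level k: N_k = 5 + N_{k-1}^2.
N_0 = 5
N_1 = 5 + 5^2 = 30
So |H| = 30.
Ground atoms are formed by filling each argument slot of a predicate with a term from H, so an r-ary predicate gives |H|^r atoms:
  Parent: 30^2 = 900
Total ground atoms: 900.

900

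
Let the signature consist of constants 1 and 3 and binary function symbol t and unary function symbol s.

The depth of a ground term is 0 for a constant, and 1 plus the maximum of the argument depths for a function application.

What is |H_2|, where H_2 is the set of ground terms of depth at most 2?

74

Let N_k = |{terms of depth ≤ k}|. Then N_0 = 2 and N_k = 2 + N_{k-1}^2 + N_{k-1} for k ≥ 1 (one summand per function symbol, arity giving the exponent).
N_0 = 2
N_1 = 2 + 2^2 + 2 = 8
N_2 = 2 + 8^2 + 8 = 74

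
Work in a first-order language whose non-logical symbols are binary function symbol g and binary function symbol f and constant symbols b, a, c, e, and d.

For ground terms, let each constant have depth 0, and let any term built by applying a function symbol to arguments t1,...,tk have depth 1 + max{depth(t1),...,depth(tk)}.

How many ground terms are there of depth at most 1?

Let N_k count ground terms of depth at most k. Each non-constant term of depth ≤ k is some function symbol applied to depth-≤(k−1) arguments, giving N_k = 5 + N_{k-1}^2 + N_{k-1}^2.
N_0 = 5
N_1 = 5 + 5^2 + 5^2 = 55

55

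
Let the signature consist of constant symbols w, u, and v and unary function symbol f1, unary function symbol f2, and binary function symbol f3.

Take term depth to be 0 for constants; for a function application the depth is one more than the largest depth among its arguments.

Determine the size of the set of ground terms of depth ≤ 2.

363

Let N_k count ground terms of depth at most k. Each non-constant term of depth ≤ k is some function symbol applied to depth-≤(k−1) arguments, giving N_k = 3 + N_{k-1} + N_{k-1} + N_{k-1}^2.
N_0 = 3
N_1 = 3 + 3 + 3 + 3^2 = 18
N_2 = 3 + 18 + 18 + 18^2 = 363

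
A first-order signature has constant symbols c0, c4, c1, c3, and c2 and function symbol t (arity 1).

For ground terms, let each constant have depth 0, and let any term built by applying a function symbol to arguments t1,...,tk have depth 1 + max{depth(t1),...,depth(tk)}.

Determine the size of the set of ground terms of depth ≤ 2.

15

Let N_k = |{terms of depth ≤ k}|. Then N_0 = 5 and N_k = 5 + N_{k-1} for k ≥ 1 (one summand per function symbol, arity giving the exponent).
N_0 = 5
N_1 = 5 + 5 = 10
N_2 = 5 + 10 = 15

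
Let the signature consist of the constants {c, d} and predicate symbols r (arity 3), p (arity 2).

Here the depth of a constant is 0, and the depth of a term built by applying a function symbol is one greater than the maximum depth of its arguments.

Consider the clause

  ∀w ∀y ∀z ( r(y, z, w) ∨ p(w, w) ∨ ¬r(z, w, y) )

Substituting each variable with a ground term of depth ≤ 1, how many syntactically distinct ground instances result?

Ground terms of depth ≤ 1:
  With no function symbols every ground term is a constant, so there are exactly 2 ground terms at every depth bound.
  N_0 = 2
  N_1 = 2
  Explicitly: c, d.
So there are 2 ground terms available for substitution.
There are 3 variables to instantiate (w, y, z), each occurring in at least one literal, so different choices give different ground instances.
Number of ground instances = 2^3 = 8.

8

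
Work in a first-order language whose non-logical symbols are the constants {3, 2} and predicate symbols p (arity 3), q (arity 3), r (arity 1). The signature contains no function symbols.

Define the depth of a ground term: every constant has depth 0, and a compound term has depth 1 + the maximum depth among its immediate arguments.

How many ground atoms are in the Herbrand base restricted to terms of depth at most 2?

First count ground terms of depth ≤ 2.
With no function symbols every ground term is a constant, so there are exactly 2 ground terms at every depth bound.
N_0 = 2
N_1 = 2
N_2 = 2
Explicitly: 3, 2.
So |H| = 2.
For each predicate symbol, the number of ground atoms is |H| raised to its arity; summing:
  p: 2^3 = 8;  q: 2^3 = 8;  r: 2
Total ground atoms: 8 + 8 + 2 = 18.

18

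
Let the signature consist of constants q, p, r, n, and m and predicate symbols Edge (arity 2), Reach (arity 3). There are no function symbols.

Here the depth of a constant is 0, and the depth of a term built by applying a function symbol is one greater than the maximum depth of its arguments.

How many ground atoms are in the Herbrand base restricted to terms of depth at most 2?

150

First count ground terms of depth ≤ 2.
With no function symbols every ground term is a constant, so there are exactly 5 ground terms at every depth bound.
N_0 = 5
N_1 = 5
N_2 = 5
So |H| = 5.
Ground atoms are formed by filling each argument slot of a predicate with a term from H, so an r-ary predicate gives |H|^r atoms:
  Edge: 5^2 = 25;  Reach: 5^3 = 125
Total ground atoms: 25 + 125 = 150.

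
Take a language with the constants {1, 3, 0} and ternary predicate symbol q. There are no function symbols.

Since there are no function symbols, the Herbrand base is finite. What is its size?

27

With no function symbols, the Herbrand universe is just the 3 constants.
Ground atoms per predicate: q: 3^3 = 27.
Herbrand base size = 27 = 27.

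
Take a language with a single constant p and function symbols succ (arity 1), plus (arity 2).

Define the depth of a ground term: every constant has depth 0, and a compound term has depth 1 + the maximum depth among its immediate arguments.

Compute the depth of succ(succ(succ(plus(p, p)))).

depth(plus(p, p)) = 1 + max(0, 0) = 1
depth(succ(plus(p, p))) = 1 + depth(plus(p, p)) = 1 + 1 = 2
depth(succ(succ(plus(p, p)))) = 1 + depth(succ(plus(p, p))) = 1 + 2 = 3
depth(succ(succ(succ(plus(p, p))))) = 1 + depth(succ(succ(plus(p, p)))) = 1 + 3 = 4

4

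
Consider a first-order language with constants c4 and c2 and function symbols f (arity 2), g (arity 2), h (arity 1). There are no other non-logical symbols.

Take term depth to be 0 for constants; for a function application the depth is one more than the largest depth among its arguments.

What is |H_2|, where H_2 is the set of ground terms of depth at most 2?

302

Count level by level. With function symbols f/2, g/2, h/1, the terms of depth ≤ k are the 2 constants together with each function applied to depth-≤(k−1) tuples, so N_k = 2 + N_{k-1}^2 + N_{k-1}^2 + N_{k-1}.
N_0 = 2
N_1 = 2 + 2^2 + 2^2 + 2 = 12
N_2 = 2 + 12^2 + 12^2 + 12 = 302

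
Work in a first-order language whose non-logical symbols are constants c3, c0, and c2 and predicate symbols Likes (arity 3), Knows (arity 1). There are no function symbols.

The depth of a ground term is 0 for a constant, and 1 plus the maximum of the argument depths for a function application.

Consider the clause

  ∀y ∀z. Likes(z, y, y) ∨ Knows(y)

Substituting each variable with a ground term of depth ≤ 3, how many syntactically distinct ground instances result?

9

Ground terms of depth ≤ 3:
  With no function symbols every ground term is a constant, so there are exactly 3 ground terms at every depth bound.
  N_0 = 3
  N_1 = 3
  N_2 = 3
  N_3 = 3
  Explicitly: c3, c0, c2.
So there are 3 ground terms available for substitution.
The clause has 2 distinct variables (y, z), each appearing in the body. In the free term algebra distinct substitutions yield syntactically distinct ground instances.
Number of ground instances = 3^2 = 9.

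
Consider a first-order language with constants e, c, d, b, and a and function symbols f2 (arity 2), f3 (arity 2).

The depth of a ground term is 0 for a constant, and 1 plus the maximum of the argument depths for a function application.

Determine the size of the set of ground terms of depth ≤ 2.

6055

Write N_k for the number of ground terms of depth ≤ k. A term of depth ≤ k is either a constant or a function symbol applied to arguments of depth ≤ k−1, so N_k = 5 + N_{k-1}^2 + N_{k-1}^2.
N_0 = 5
N_1 = 5 + 5^2 + 5^2 = 55
N_2 = 5 + 55^2 + 55^2 = 6055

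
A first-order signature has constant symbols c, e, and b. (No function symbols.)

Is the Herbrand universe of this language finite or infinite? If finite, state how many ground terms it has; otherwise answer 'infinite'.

There are no function symbols, so every ground term is one of the 3 constants.
The Herbrand universe is {c, e, b}, which is finite with 3 elements.

3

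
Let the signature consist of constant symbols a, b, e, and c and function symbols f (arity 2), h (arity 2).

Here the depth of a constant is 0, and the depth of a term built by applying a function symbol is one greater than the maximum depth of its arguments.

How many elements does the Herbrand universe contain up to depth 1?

36

Count level by level. With function symbols f/2, h/2, the terms of depth ≤ k are the 4 constants together with each function applied to depth-≤(k−1) tuples, so N_k = 4 + N_{k-1}^2 + N_{k-1}^2.
N_0 = 4
N_1 = 4 + 4^2 + 4^2 = 36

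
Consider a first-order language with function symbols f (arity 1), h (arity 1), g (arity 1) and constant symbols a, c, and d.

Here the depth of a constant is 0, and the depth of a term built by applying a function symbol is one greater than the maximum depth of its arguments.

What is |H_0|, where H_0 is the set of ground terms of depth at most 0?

If N_k denotes the number of depth-≤k ground terms, the 3 constants give N_0 = 3, and each function symbol of arity r contributes N_{k-1}^r new terms at level k: N_k = 3 + N_{k-1} + N_{k-1} + N_{k-1}.
N_0 = 3

3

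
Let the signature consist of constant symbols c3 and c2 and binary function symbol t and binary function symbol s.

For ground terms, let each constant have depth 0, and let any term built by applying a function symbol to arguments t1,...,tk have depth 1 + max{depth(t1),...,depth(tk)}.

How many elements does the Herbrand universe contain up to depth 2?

202

Count level by level. With function symbols t/2, s/2, the terms of depth ≤ k are the 2 constants together with each function applied to depth-≤(k−1) tuples, so N_k = 2 + N_{k-1}^2 + N_{k-1}^2.
N_0 = 2
N_1 = 2 + 2^2 + 2^2 = 10
N_2 = 2 + 10^2 + 10^2 = 202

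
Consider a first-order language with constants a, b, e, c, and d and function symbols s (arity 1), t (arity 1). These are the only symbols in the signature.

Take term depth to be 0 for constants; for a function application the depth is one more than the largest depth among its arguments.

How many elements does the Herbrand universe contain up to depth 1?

15

Let N_k = |{terms of depth ≤ k}|. Then N_0 = 5 and N_k = 5 + N_{k-1} + N_{k-1} for k ≥ 1 (one summand per function symbol, arity giving the exponent).
N_0 = 5
N_1 = 5 + 5 + 5 = 15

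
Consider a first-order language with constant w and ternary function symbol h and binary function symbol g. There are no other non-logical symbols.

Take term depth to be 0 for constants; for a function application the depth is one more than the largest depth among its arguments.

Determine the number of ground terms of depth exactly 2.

34

Let N_k count ground terms of depth at most k. Each non-constant term of depth ≤ k is some function symbol applied to depth-≤(k−1) arguments, giving N_k = 1 + N_{k-1}^3 + N_{k-1}^2.
N_0 = 1
N_1 = 1 + 1^3 + 1^2 = 3
N_2 = 1 + 3^3 + 3^2 = 37
Terms of depth exactly 2: N_2 − N_1 = 37 − 3 = 34.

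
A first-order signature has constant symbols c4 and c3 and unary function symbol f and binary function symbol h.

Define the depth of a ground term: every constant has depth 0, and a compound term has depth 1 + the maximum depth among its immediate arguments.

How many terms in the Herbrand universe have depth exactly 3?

Let N_k count ground terms of depth at most k. Each non-constant term of depth ≤ k is some function symbol applied to depth-≤(k−1) arguments, giving N_k = 2 + N_{k-1} + N_{k-1}^2.
N_0 = 2
N_1 = 2 + 2 + 2^2 = 8
N_2 = 2 + 8 + 8^2 = 74
N_3 = 2 + 74 + 74^2 = 5552
Terms of depth exactly 3: N_3 − N_2 = 5552 − 74 = 5478.

5478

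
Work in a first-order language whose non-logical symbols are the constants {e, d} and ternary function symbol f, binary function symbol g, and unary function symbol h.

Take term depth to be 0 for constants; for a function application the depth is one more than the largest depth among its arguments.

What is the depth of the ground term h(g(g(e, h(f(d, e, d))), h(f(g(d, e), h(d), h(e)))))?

depth(f(d, e, d)) = 1 + max(0, 0, 0) = 1
depth(h(f(d, e, d))) = 1 + depth(f(d, e, d)) = 1 + 1 = 2
depth(g(e, h(f(d, e, d)))) = 1 + max(0, 2) = 3
depth(g(d, e)) = 1 + max(0, 0) = 1
depth(h(d)) = 1 + depth(d) = 1 + 0 = 1
depth(h(e)) = 1 + depth(e) = 1 + 0 = 1
depth(f(g(d, e), h(d), h(e))) = 1 + max(1, 1, 1) = 2
depth(h(f(g(d, e), h(d), h(e)))) = 1 + depth(f(g(d, e), h(d), h(e))) = 1 + 2 = 3
depth(g(g(e, h(f(d, e, d))), h(f(g(d, e), h(d), h(e))))) = 1 + max(3, 3) = 4
depth(h(g(g(e, h(f(d, e, d))), h(f(g(d, e), h(d), h(e)))))) = 1 + depth(g(g(e, h(f(d, e, d))), h(f(g(d, e), h(d), h(e))))) = 1 + 4 = 5

5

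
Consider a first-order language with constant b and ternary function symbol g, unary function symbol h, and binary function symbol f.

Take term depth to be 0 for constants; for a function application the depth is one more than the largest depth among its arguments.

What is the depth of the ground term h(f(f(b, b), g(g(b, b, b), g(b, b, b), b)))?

4

depth(f(b, b)) = 1 + max(0, 0) = 1
depth(g(b, b, b)) = 1 + max(0, 0, 0) = 1
depth(g(g(b, b, b), g(b, b, b), b)) = 1 + max(1, 1, 0) = 2
depth(f(f(b, b), g(g(b, b, b), g(b, b, b), b))) = 1 + max(1, 2) = 3
depth(h(f(f(b, b), g(g(b, b, b), g(b, b, b), b)))) = 1 + depth(f(f(b, b), g(g(b, b, b), g(b, b, b), b))) = 1 + 3 = 4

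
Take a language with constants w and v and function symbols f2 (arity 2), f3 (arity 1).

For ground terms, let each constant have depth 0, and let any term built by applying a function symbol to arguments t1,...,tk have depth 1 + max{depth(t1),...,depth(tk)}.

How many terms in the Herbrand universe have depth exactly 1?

If N_k denotes the number of depth-≤k ground terms, the 2 constants give N_0 = 2, and each function symbol of arity r contributes N_{k-1}^r new terms at level k: N_k = 2 + N_{k-1}^2 + N_{k-1}.
N_0 = 2
N_1 = 2 + 2^2 + 2 = 8
Terms of depth exactly 1: N_1 − N_0 = 8 − 2 = 6.

6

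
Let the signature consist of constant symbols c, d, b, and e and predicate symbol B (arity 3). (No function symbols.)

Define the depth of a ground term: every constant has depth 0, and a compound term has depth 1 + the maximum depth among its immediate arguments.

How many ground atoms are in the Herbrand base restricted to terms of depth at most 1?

64

First count ground terms of depth ≤ 1.
With no function symbols every ground term is a constant, so there are exactly 4 ground terms at every depth bound.
N_0 = 4
N_1 = 4
So |H| = 4.
For each predicate symbol, the number of ground atoms is |H| raised to its arity; summing:
  B: 4^3 = 64
Total ground atoms: 64.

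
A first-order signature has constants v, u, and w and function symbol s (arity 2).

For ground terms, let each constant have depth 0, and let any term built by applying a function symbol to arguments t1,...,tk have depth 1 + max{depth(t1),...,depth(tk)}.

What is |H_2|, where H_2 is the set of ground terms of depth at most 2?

Let N_k count ground terms of depth at most k. Each non-constant term of depth ≤ k is some function symbol applied to depth-≤(k−1) arguments, giving N_k = 3 + N_{k-1}^2.
N_0 = 3
N_1 = 3 + 3^2 = 12
N_2 = 3 + 12^2 = 147

147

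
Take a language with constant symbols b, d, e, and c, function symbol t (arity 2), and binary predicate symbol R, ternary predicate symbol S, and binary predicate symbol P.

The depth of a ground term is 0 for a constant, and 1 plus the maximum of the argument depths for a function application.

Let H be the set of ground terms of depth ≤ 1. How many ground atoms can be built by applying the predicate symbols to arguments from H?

First count ground terms of depth ≤ 1.
Let N_k = |{terms of depth ≤ k}|. Then N_0 = 4 and N_k = 4 + N_{k-1}^2 for k ≥ 1 (one summand per function symbol, arity giving the exponent).
N_0 = 4
N_1 = 4 + 4^2 = 20
So |H| = 20.
A ground atom is a predicate applied to a tuple of terms from H, so the count is the sum over predicates of |H|^arity:
  R: 20^2 = 400;  S: 20^3 = 8000;  P: 20^2 = 400
Total ground atoms: 400 + 8000 + 400 = 8800.

8800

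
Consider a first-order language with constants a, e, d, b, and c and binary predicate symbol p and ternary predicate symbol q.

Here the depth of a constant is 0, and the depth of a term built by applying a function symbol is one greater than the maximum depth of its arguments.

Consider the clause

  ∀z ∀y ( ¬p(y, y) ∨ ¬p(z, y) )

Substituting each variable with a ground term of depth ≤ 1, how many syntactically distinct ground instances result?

Ground terms of depth ≤ 1:
  With no function symbols every ground term is a constant, so there are exactly 5 ground terms at every depth bound.
  N_0 = 5
  N_1 = 5
  Explicitly: a, e, d, b, c.
So there are 5 ground terms available for substitution.
There are 2 variables to instantiate (z, y), each occurring in at least one literal, so different choices give different ground instances.
Number of ground instances = 5^2 = 25.

25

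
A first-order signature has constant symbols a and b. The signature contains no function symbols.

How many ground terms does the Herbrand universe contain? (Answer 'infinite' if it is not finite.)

2

There are no function symbols, so every ground term is one of the 2 constants.
The Herbrand universe is {a, b}, which is finite with 2 elements.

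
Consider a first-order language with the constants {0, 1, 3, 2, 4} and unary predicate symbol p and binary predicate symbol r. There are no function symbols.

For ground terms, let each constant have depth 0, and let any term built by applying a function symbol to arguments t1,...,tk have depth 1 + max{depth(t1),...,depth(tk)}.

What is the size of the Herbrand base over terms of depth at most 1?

First count ground terms of depth ≤ 1.
With no function symbols every ground term is a constant, so there are exactly 5 ground terms at every depth bound.
N_0 = 5
N_1 = 5
Explicitly: 0, 1, 3, 2, 4.
So |H| = 5.
Ground atoms are formed by filling each argument slot of a predicate with a term from H, so an r-ary predicate gives |H|^r atoms:
  p: 5;  r: 5^2 = 25
Total ground atoms: 5 + 25 = 30.

30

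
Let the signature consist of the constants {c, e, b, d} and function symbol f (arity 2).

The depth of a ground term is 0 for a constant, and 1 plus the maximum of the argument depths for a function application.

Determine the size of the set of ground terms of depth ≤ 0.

Write N_k for the number of ground terms of depth ≤ k. A term of depth ≤ k is either a constant or a function symbol applied to arguments of depth ≤ k−1, so N_k = 4 + N_{k-1}^2.
N_0 = 4

4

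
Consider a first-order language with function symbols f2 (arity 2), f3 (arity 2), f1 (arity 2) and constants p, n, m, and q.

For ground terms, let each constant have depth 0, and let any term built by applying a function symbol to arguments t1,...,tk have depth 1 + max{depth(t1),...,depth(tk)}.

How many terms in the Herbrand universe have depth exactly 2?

8064

Write N_k for the number of ground terms of depth ≤ k. A term of depth ≤ k is either a constant or a function symbol applied to arguments of depth ≤ k−1, so N_k = 4 + N_{k-1}^2 + N_{k-1}^2 + N_{k-1}^2.
N_0 = 4
N_1 = 4 + 4^2 + 4^2 + 4^2 = 52
N_2 = 4 + 52^2 + 52^2 + 52^2 = 8116
Terms of depth exactly 2: N_2 − N_1 = 8116 − 52 = 8064.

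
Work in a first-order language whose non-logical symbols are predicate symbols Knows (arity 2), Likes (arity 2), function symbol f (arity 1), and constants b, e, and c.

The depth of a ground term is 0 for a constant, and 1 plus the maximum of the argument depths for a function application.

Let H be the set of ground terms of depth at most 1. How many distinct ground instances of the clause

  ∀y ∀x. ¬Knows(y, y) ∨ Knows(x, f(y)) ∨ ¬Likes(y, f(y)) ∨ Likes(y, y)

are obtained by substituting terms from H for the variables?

Ground terms of depth ≤ 1:
  Count level by level. With function symbols f/1, the terms of depth ≤ k are the 3 constants together with each function applied to depth-≤(k−1) tuples, so N_k = 3 + N_{k-1}.
  N_0 = 3
  N_1 = 3 + 3 = 6
  Explicitly: b, e, c, f(b), f(e), f(c).
So there are 6 ground terms available for substitution.
Each of y, x ranges independently over the available ground terms, and distinct assignments produce distinct instances.
Number of ground instances = 6^2 = 36.

36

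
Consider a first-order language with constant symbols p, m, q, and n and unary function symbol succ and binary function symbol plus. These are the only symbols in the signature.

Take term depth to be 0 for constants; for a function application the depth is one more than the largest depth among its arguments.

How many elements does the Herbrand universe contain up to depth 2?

604

If N_k denotes the number of depth-≤k ground terms, the 4 constants give N_0 = 4, and each function symbol of arity r contributes N_{k-1}^r new terms at level k: N_k = 4 + N_{k-1} + N_{k-1}^2.
N_0 = 4
N_1 = 4 + 4 + 4^2 = 24
N_2 = 4 + 24 + 24^2 = 604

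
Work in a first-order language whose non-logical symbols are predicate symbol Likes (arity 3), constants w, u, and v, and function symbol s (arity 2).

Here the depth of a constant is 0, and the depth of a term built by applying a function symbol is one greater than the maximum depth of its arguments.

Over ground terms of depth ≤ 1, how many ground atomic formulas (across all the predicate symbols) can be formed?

First count ground terms of depth ≤ 1.
If N_k denotes the number of depth-≤k ground terms, the 3 constants give N_0 = 3, and each function symbol of arity r contributes N_{k-1}^r new terms at level k: N_k = 3 + N_{k-1}^2.
N_0 = 3
N_1 = 3 + 3^2 = 12
Explicitly: w, u, v, s(w, w), s(w, u), s(w, v), s(u, w), s(u, u), s(u, v), s(v, w), s(v, u), s(v, v).
So |H| = 12.
Ground atoms are formed by filling each argument slot of a predicate with a term from H, so an r-ary predicate gives |H|^r atoms:
  Likes: 12^3 = 1728
Total ground atoms: 1728.

1728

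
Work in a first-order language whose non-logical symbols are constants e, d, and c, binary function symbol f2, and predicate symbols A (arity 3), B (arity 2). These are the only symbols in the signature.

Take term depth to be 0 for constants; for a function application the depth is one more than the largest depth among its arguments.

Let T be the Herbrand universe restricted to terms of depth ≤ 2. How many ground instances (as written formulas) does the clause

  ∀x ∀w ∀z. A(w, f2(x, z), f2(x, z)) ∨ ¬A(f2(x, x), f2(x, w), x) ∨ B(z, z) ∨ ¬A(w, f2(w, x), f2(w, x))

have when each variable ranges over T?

3176523

Ground terms of depth ≤ 2:
  Let N_k = |{terms of depth ≤ k}|. Then N_0 = 3 and N_k = 3 + N_{k-1}^2 for k ≥ 1 (one summand per function symbol, arity giving the exponent).
  N_0 = 3
  N_1 = 3 + 3^2 = 12
  N_2 = 3 + 12^2 = 147
So there are 147 ground terms available for substitution.
Each of x, w, z ranges independently over the available ground terms, and distinct assignments produce distinct instances.
Number of ground instances = 147^3 = 3176523.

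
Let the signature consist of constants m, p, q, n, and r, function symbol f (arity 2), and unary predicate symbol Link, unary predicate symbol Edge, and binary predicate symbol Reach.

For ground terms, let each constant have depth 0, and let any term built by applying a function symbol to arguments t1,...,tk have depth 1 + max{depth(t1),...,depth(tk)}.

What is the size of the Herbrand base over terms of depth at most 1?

First count ground terms of depth ≤ 1.
If N_k denotes the number of depth-≤k ground terms, the 5 constants give N_0 = 5, and each function symbol of arity r contributes N_{k-1}^r new terms at level k: N_k = 5 + N_{k-1}^2.
N_0 = 5
N_1 = 5 + 5^2 = 30
So |H| = 30.
Ground atoms are formed by filling each argument slot of a predicate with a term from H, so an r-ary predicate gives |H|^r atoms:
  Link: 30;  Edge: 30;  Reach: 30^2 = 900
Total ground atoms: 30 + 30 + 900 = 960.

960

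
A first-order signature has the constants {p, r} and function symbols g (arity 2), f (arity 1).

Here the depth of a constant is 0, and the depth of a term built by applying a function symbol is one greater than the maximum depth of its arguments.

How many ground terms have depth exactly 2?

Let N_k = |{terms of depth ≤ k}|. Then N_0 = 2 and N_k = 2 + N_{k-1}^2 + N_{k-1} for k ≥ 1 (one summand per function symbol, arity giving the exponent).
N_0 = 2
N_1 = 2 + 2^2 + 2 = 8
N_2 = 2 + 8^2 + 8 = 74
Terms of depth exactly 2: N_2 − N_1 = 74 − 8 = 66.

66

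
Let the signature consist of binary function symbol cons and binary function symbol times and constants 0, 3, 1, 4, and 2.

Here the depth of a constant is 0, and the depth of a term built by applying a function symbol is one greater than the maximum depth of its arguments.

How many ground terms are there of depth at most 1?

Write N_k for the number of ground terms of depth ≤ k. A term of depth ≤ k is either a constant or a function symbol applied to arguments of depth ≤ k−1, so N_k = 5 + N_{k-1}^2 + N_{k-1}^2.
N_0 = 5
N_1 = 5 + 5^2 + 5^2 = 55

55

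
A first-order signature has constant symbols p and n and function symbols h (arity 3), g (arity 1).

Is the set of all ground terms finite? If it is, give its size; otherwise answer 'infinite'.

The signature has at least one function symbol (h, arity 3) and at least one constant (p).
Iterating h gives infinitely many distinct ground terms: p, h(p, p, p), h(h(p, p, p), h(p, p, p), h(p, p, p)), ...
So the Herbrand universe is infinite.

infinite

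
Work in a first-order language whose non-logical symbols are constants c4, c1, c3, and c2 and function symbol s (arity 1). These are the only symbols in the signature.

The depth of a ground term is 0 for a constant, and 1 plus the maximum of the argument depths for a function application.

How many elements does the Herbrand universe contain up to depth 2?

12

Let N_k = |{terms of depth ≤ k}|. Then N_0 = 4 and N_k = 4 + N_{k-1} for k ≥ 1 (one summand per function symbol, arity giving the exponent).
N_0 = 4
N_1 = 4 + 4 = 8
N_2 = 4 + 8 = 12
Explicitly: c4, c1, c3, c2, s(c4), s(c1), s(c3), s(c2), s(s(c4)), s(s(c1)), s(s(c3)), s(s(c2)).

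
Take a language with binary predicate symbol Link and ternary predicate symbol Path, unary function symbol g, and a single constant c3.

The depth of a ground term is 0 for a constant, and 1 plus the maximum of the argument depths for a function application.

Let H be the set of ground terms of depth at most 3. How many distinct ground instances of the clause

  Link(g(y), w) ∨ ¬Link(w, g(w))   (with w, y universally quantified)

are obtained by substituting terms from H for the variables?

16

Ground terms of depth ≤ 3:
  If N_k denotes the number of depth-≤k ground terms, the 1 constant gives N_0 = 1, and each function symbol of arity r contributes N_{k-1}^r new terms at level k: N_k = 1 + N_{k-1}.
  N_0 = 1
  N_1 = 1 + 1 = 2
  N_2 = 1 + 2 = 3
  N_3 = 1 + 3 = 4
  Explicitly: c3, g(c3), g(g(c3)), g(g(g(c3))).
So there are 4 ground terms available for substitution.
The body mentions every one of the 2 quantified variables; since ground terms form a free algebra, no two substitutions collapse to the same formula.
Number of ground instances = 4^2 = 16.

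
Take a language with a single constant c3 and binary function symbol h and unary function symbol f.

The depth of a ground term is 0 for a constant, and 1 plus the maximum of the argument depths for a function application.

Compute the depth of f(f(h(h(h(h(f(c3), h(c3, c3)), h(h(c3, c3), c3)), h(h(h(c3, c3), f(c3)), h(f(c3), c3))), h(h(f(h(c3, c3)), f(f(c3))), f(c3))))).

7

depth(f(c3)) = 1 + depth(c3) = 1 + 0 = 1
depth(h(c3, c3)) = 1 + max(0, 0) = 1
depth(h(f(c3), h(c3, c3))) = 1 + max(1, 1) = 2
depth(h(h(c3, c3), c3)) = 1 + max(1, 0) = 2
depth(h(h(f(c3), h(c3, c3)), h(h(c3, c3), c3))) = 1 + max(2, 2) = 3
depth(h(h(c3, c3), f(c3))) = 1 + max(1, 1) = 2
depth(h(f(c3), c3)) = 1 + max(1, 0) = 2
depth(h(h(h(c3, c3), f(c3)), h(f(c3), c3))) = 1 + max(2, 2) = 3
depth(h(h(h(f(c3), h(c3, c3)), h(h(c3, c3), c3)), h(h(h(c3, c3), f(c3)), h(f(c3), c3)))) = 1 + max(3, 3) = 4
depth(f(h(c3, c3))) = 1 + depth(h(c3, c3)) = 1 + 1 = 2
depth(f(f(c3))) = 1 + depth(f(c3)) = 1 + 1 = 2
depth(h(f(h(c3, c3)), f(f(c3)))) = 1 + max(2, 2) = 3
depth(h(h(f(h(c3, c3)), f(f(c3))), f(c3))) = 1 + max(3, 1) = 4
depth(h(h(h(h(f(c3), h(c3, c3)), h(h(c3, c3), c3)), h(h(h(c3, c3), f(c3)), h(f(c3), c3))), h(h(f(h(c3, c3)), f(f(c3))), f(c3)))) = 1 + max(4, 4) = 5
depth(f(h(h(h(h(f(c3), h(c3, c3)), h(h(c3, c3), c3)), h(h(h(c3, c3), f(c3)), h(f(c3), c3))), h(h(f(h(c3, c3)), f(f(c3))), f(c3))))) = 1 + depth(h(h(h(h(f(c3), h(c3, c3)), h(h(c3, c3), c3)), h(h(h(c3, c3), f(c3)), h(f(c3), c3))), h(h(f(h(c3, c3)), f(f(c3))), f(c3)))) = 1 + 5 = 6
depth(f(f(h(h(h(h(f(c3), h(c3, c3)), h(h(c3, c3), c3)), h(h(h(c3, c3), f(c3)), h(f(c3), c3))), h(h(f(h(c3, c3)), f(f(c3))), f(c3)))))) = 1 + depth(f(h(h(h(h(f(c3), h(c3, c3)), h(h(c3, c3), c3)), h(h(h(c3, c3), f(c3)), h(f(c3), c3))), h(h(f(h(c3, c3)), f(f(c3))), f(c3))))) = 1 + 6 = 7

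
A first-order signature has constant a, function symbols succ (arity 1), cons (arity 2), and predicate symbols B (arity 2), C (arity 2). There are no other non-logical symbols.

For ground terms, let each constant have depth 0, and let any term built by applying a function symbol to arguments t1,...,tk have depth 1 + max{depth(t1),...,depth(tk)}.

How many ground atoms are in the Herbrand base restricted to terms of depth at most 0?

First count ground terms of depth ≤ 0.
Let N_k = |{terms of depth ≤ k}|. Then N_0 = 1 and N_k = 1 + N_{k-1} + N_{k-1}^2 for k ≥ 1 (one summand per function symbol, arity giving the exponent).
N_0 = 1
Explicitly: a.
So |H| = 1.
For each predicate symbol, the number of ground atoms is |H| raised to its arity; summing:
  B: 1^2 = 1;  C: 1^2 = 1
Total ground atoms: 1 + 1 = 2.

2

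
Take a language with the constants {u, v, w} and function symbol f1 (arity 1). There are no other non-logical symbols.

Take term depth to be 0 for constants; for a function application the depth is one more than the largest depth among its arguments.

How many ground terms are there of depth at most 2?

9

If N_k denotes the number of depth-≤k ground terms, the 3 constants give N_0 = 3, and each function symbol of arity r contributes N_{k-1}^r new terms at level k: N_k = 3 + N_{k-1}.
N_0 = 3
N_1 = 3 + 3 = 6
N_2 = 3 + 6 = 9
Explicitly: u, v, w, f1(u), f1(v), f1(w), f1(f1(u)), f1(f1(v)), f1(f1(w)).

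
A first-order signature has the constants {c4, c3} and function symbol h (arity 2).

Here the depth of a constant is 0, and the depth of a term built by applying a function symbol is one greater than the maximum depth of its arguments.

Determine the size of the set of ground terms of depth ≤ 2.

38

If N_k denotes the number of depth-≤k ground terms, the 2 constants give N_0 = 2, and each function symbol of arity r contributes N_{k-1}^r new terms at level k: N_k = 2 + N_{k-1}^2.
N_0 = 2
N_1 = 2 + 2^2 = 6
N_2 = 2 + 6^2 = 38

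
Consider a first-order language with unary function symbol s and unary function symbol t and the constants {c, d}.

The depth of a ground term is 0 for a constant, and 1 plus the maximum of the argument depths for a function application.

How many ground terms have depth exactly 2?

8

Let N_k = |{terms of depth ≤ k}|. Then N_0 = 2 and N_k = 2 + N_{k-1} + N_{k-1} for k ≥ 1 (one summand per function symbol, arity giving the exponent).
N_0 = 2
N_1 = 2 + 2 + 2 = 6
N_2 = 2 + 6 + 6 = 14
Terms of depth exactly 2: N_2 − N_1 = 14 − 6 = 8.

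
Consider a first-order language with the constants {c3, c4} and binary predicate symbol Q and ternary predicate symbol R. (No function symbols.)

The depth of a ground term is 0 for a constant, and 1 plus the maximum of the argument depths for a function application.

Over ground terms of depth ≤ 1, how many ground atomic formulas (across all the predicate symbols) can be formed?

12

First count ground terms of depth ≤ 1.
With no function symbols every ground term is a constant, so there are exactly 2 ground terms at every depth bound.
N_0 = 2
N_1 = 2
Explicitly: c3, c4.
So |H| = 2.
For each predicate symbol, the number of ground atoms is |H| raised to its arity; summing:
  Q: 2^2 = 4;  R: 2^3 = 8
Total ground atoms: 4 + 8 = 12.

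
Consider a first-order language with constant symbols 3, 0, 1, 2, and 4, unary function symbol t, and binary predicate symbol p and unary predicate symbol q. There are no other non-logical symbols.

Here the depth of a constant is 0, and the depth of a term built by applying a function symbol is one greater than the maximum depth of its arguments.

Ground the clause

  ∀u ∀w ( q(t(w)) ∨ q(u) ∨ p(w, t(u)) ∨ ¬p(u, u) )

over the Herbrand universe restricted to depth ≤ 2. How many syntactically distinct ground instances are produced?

Ground terms of depth ≤ 2:
  Let N_k = |{terms of depth ≤ k}|. Then N_0 = 5 and N_k = 5 + N_{k-1} for k ≥ 1 (one summand per function symbol, arity giving the exponent).
  N_0 = 5
  N_1 = 5 + 5 = 10
  N_2 = 5 + 10 = 15
So there are 15 ground terms available for substitution.
There are 2 variables to instantiate (u, w), each occurring in at least one literal, so different choices give different ground instances.
Number of ground instances = 15^2 = 225.

225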